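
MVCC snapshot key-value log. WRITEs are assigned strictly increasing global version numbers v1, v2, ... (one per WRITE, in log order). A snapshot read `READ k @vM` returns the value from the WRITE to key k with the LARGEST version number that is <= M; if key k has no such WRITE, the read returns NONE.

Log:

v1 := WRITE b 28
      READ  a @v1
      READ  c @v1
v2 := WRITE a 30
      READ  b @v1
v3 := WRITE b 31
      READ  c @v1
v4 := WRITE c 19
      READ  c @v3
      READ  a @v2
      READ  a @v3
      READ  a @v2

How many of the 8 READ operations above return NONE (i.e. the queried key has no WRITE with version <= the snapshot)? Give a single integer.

Answer: 4

Derivation:
v1: WRITE b=28  (b history now [(1, 28)])
READ a @v1: history=[] -> no version <= 1 -> NONE
READ c @v1: history=[] -> no version <= 1 -> NONE
v2: WRITE a=30  (a history now [(2, 30)])
READ b @v1: history=[(1, 28)] -> pick v1 -> 28
v3: WRITE b=31  (b history now [(1, 28), (3, 31)])
READ c @v1: history=[] -> no version <= 1 -> NONE
v4: WRITE c=19  (c history now [(4, 19)])
READ c @v3: history=[(4, 19)] -> no version <= 3 -> NONE
READ a @v2: history=[(2, 30)] -> pick v2 -> 30
READ a @v3: history=[(2, 30)] -> pick v2 -> 30
READ a @v2: history=[(2, 30)] -> pick v2 -> 30
Read results in order: ['NONE', 'NONE', '28', 'NONE', 'NONE', '30', '30', '30']
NONE count = 4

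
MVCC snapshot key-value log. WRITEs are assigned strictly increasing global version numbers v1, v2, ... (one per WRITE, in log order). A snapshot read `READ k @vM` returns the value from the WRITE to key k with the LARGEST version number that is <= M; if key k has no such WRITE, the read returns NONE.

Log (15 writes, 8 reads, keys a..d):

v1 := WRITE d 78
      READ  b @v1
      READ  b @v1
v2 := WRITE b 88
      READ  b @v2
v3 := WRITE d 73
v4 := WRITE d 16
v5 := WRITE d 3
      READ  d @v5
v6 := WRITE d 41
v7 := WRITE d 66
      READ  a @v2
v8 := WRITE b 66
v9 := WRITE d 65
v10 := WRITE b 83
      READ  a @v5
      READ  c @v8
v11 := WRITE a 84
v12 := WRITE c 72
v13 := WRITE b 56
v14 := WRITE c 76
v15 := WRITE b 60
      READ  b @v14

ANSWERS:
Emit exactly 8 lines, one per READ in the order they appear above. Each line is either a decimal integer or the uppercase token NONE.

v1: WRITE d=78  (d history now [(1, 78)])
READ b @v1: history=[] -> no version <= 1 -> NONE
READ b @v1: history=[] -> no version <= 1 -> NONE
v2: WRITE b=88  (b history now [(2, 88)])
READ b @v2: history=[(2, 88)] -> pick v2 -> 88
v3: WRITE d=73  (d history now [(1, 78), (3, 73)])
v4: WRITE d=16  (d history now [(1, 78), (3, 73), (4, 16)])
v5: WRITE d=3  (d history now [(1, 78), (3, 73), (4, 16), (5, 3)])
READ d @v5: history=[(1, 78), (3, 73), (4, 16), (5, 3)] -> pick v5 -> 3
v6: WRITE d=41  (d history now [(1, 78), (3, 73), (4, 16), (5, 3), (6, 41)])
v7: WRITE d=66  (d history now [(1, 78), (3, 73), (4, 16), (5, 3), (6, 41), (7, 66)])
READ a @v2: history=[] -> no version <= 2 -> NONE
v8: WRITE b=66  (b history now [(2, 88), (8, 66)])
v9: WRITE d=65  (d history now [(1, 78), (3, 73), (4, 16), (5, 3), (6, 41), (7, 66), (9, 65)])
v10: WRITE b=83  (b history now [(2, 88), (8, 66), (10, 83)])
READ a @v5: history=[] -> no version <= 5 -> NONE
READ c @v8: history=[] -> no version <= 8 -> NONE
v11: WRITE a=84  (a history now [(11, 84)])
v12: WRITE c=72  (c history now [(12, 72)])
v13: WRITE b=56  (b history now [(2, 88), (8, 66), (10, 83), (13, 56)])
v14: WRITE c=76  (c history now [(12, 72), (14, 76)])
v15: WRITE b=60  (b history now [(2, 88), (8, 66), (10, 83), (13, 56), (15, 60)])
READ b @v14: history=[(2, 88), (8, 66), (10, 83), (13, 56), (15, 60)] -> pick v13 -> 56

Answer: NONE
NONE
88
3
NONE
NONE
NONE
56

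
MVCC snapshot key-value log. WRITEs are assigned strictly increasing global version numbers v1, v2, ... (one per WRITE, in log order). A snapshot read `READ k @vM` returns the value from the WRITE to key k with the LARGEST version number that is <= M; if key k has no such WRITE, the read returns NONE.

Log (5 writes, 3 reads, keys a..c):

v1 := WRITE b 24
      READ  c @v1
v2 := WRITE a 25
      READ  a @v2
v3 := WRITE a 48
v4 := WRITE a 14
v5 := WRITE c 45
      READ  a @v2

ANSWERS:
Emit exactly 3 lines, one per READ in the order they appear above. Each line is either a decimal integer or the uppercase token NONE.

Answer: NONE
25
25

Derivation:
v1: WRITE b=24  (b history now [(1, 24)])
READ c @v1: history=[] -> no version <= 1 -> NONE
v2: WRITE a=25  (a history now [(2, 25)])
READ a @v2: history=[(2, 25)] -> pick v2 -> 25
v3: WRITE a=48  (a history now [(2, 25), (3, 48)])
v4: WRITE a=14  (a history now [(2, 25), (3, 48), (4, 14)])
v5: WRITE c=45  (c history now [(5, 45)])
READ a @v2: history=[(2, 25), (3, 48), (4, 14)] -> pick v2 -> 25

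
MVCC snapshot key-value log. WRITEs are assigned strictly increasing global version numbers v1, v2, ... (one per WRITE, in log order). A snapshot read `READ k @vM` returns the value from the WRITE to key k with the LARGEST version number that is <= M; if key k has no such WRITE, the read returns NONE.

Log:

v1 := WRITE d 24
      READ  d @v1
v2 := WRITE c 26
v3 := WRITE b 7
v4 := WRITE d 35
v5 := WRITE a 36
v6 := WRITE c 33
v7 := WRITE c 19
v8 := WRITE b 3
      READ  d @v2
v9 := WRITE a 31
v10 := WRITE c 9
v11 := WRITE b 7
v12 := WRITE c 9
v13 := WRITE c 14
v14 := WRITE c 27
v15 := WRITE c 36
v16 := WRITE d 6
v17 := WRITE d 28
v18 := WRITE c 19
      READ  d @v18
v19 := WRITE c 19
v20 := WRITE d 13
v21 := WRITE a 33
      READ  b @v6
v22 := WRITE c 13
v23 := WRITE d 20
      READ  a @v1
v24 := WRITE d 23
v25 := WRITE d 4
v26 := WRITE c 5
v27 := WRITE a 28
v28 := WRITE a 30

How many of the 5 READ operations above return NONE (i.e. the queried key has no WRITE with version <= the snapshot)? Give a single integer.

Answer: 1

Derivation:
v1: WRITE d=24  (d history now [(1, 24)])
READ d @v1: history=[(1, 24)] -> pick v1 -> 24
v2: WRITE c=26  (c history now [(2, 26)])
v3: WRITE b=7  (b history now [(3, 7)])
v4: WRITE d=35  (d history now [(1, 24), (4, 35)])
v5: WRITE a=36  (a history now [(5, 36)])
v6: WRITE c=33  (c history now [(2, 26), (6, 33)])
v7: WRITE c=19  (c history now [(2, 26), (6, 33), (7, 19)])
v8: WRITE b=3  (b history now [(3, 7), (8, 3)])
READ d @v2: history=[(1, 24), (4, 35)] -> pick v1 -> 24
v9: WRITE a=31  (a history now [(5, 36), (9, 31)])
v10: WRITE c=9  (c history now [(2, 26), (6, 33), (7, 19), (10, 9)])
v11: WRITE b=7  (b history now [(3, 7), (8, 3), (11, 7)])
v12: WRITE c=9  (c history now [(2, 26), (6, 33), (7, 19), (10, 9), (12, 9)])
v13: WRITE c=14  (c history now [(2, 26), (6, 33), (7, 19), (10, 9), (12, 9), (13, 14)])
v14: WRITE c=27  (c history now [(2, 26), (6, 33), (7, 19), (10, 9), (12, 9), (13, 14), (14, 27)])
v15: WRITE c=36  (c history now [(2, 26), (6, 33), (7, 19), (10, 9), (12, 9), (13, 14), (14, 27), (15, 36)])
v16: WRITE d=6  (d history now [(1, 24), (4, 35), (16, 6)])
v17: WRITE d=28  (d history now [(1, 24), (4, 35), (16, 6), (17, 28)])
v18: WRITE c=19  (c history now [(2, 26), (6, 33), (7, 19), (10, 9), (12, 9), (13, 14), (14, 27), (15, 36), (18, 19)])
READ d @v18: history=[(1, 24), (4, 35), (16, 6), (17, 28)] -> pick v17 -> 28
v19: WRITE c=19  (c history now [(2, 26), (6, 33), (7, 19), (10, 9), (12, 9), (13, 14), (14, 27), (15, 36), (18, 19), (19, 19)])
v20: WRITE d=13  (d history now [(1, 24), (4, 35), (16, 6), (17, 28), (20, 13)])
v21: WRITE a=33  (a history now [(5, 36), (9, 31), (21, 33)])
READ b @v6: history=[(3, 7), (8, 3), (11, 7)] -> pick v3 -> 7
v22: WRITE c=13  (c history now [(2, 26), (6, 33), (7, 19), (10, 9), (12, 9), (13, 14), (14, 27), (15, 36), (18, 19), (19, 19), (22, 13)])
v23: WRITE d=20  (d history now [(1, 24), (4, 35), (16, 6), (17, 28), (20, 13), (23, 20)])
READ a @v1: history=[(5, 36), (9, 31), (21, 33)] -> no version <= 1 -> NONE
v24: WRITE d=23  (d history now [(1, 24), (4, 35), (16, 6), (17, 28), (20, 13), (23, 20), (24, 23)])
v25: WRITE d=4  (d history now [(1, 24), (4, 35), (16, 6), (17, 28), (20, 13), (23, 20), (24, 23), (25, 4)])
v26: WRITE c=5  (c history now [(2, 26), (6, 33), (7, 19), (10, 9), (12, 9), (13, 14), (14, 27), (15, 36), (18, 19), (19, 19), (22, 13), (26, 5)])
v27: WRITE a=28  (a history now [(5, 36), (9, 31), (21, 33), (27, 28)])
v28: WRITE a=30  (a history now [(5, 36), (9, 31), (21, 33), (27, 28), (28, 30)])
Read results in order: ['24', '24', '28', '7', 'NONE']
NONE count = 1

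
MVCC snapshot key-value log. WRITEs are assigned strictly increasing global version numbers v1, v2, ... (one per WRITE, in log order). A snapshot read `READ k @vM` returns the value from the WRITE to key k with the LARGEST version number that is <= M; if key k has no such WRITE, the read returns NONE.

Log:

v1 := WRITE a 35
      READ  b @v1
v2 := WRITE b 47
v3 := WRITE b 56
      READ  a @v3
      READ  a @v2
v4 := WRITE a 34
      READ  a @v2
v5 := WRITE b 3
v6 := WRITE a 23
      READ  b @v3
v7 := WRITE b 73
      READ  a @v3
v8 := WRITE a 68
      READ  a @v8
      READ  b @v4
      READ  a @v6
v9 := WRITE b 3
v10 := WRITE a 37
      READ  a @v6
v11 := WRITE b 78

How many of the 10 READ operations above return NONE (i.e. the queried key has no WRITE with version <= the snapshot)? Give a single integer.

v1: WRITE a=35  (a history now [(1, 35)])
READ b @v1: history=[] -> no version <= 1 -> NONE
v2: WRITE b=47  (b history now [(2, 47)])
v3: WRITE b=56  (b history now [(2, 47), (3, 56)])
READ a @v3: history=[(1, 35)] -> pick v1 -> 35
READ a @v2: history=[(1, 35)] -> pick v1 -> 35
v4: WRITE a=34  (a history now [(1, 35), (4, 34)])
READ a @v2: history=[(1, 35), (4, 34)] -> pick v1 -> 35
v5: WRITE b=3  (b history now [(2, 47), (3, 56), (5, 3)])
v6: WRITE a=23  (a history now [(1, 35), (4, 34), (6, 23)])
READ b @v3: history=[(2, 47), (3, 56), (5, 3)] -> pick v3 -> 56
v7: WRITE b=73  (b history now [(2, 47), (3, 56), (5, 3), (7, 73)])
READ a @v3: history=[(1, 35), (4, 34), (6, 23)] -> pick v1 -> 35
v8: WRITE a=68  (a history now [(1, 35), (4, 34), (6, 23), (8, 68)])
READ a @v8: history=[(1, 35), (4, 34), (6, 23), (8, 68)] -> pick v8 -> 68
READ b @v4: history=[(2, 47), (3, 56), (5, 3), (7, 73)] -> pick v3 -> 56
READ a @v6: history=[(1, 35), (4, 34), (6, 23), (8, 68)] -> pick v6 -> 23
v9: WRITE b=3  (b history now [(2, 47), (3, 56), (5, 3), (7, 73), (9, 3)])
v10: WRITE a=37  (a history now [(1, 35), (4, 34), (6, 23), (8, 68), (10, 37)])
READ a @v6: history=[(1, 35), (4, 34), (6, 23), (8, 68), (10, 37)] -> pick v6 -> 23
v11: WRITE b=78  (b history now [(2, 47), (3, 56), (5, 3), (7, 73), (9, 3), (11, 78)])
Read results in order: ['NONE', '35', '35', '35', '56', '35', '68', '56', '23', '23']
NONE count = 1

Answer: 1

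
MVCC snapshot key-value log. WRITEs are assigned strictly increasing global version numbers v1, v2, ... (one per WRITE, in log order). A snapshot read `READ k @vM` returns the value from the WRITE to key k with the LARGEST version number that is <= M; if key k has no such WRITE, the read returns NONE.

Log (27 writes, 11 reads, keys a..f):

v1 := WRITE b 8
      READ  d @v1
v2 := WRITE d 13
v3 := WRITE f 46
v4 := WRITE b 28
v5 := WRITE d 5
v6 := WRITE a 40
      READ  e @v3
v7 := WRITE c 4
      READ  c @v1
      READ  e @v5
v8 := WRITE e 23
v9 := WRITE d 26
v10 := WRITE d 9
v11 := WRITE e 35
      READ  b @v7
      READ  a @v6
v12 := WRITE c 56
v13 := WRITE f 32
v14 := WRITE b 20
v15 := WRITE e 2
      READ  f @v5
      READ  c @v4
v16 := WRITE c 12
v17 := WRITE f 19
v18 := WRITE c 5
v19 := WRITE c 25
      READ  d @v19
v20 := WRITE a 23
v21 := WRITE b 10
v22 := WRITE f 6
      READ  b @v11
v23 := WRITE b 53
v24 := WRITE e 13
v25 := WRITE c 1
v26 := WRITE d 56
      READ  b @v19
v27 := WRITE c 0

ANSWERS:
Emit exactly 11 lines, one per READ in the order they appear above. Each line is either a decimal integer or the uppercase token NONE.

Answer: NONE
NONE
NONE
NONE
28
40
46
NONE
9
28
20

Derivation:
v1: WRITE b=8  (b history now [(1, 8)])
READ d @v1: history=[] -> no version <= 1 -> NONE
v2: WRITE d=13  (d history now [(2, 13)])
v3: WRITE f=46  (f history now [(3, 46)])
v4: WRITE b=28  (b history now [(1, 8), (4, 28)])
v5: WRITE d=5  (d history now [(2, 13), (5, 5)])
v6: WRITE a=40  (a history now [(6, 40)])
READ e @v3: history=[] -> no version <= 3 -> NONE
v7: WRITE c=4  (c history now [(7, 4)])
READ c @v1: history=[(7, 4)] -> no version <= 1 -> NONE
READ e @v5: history=[] -> no version <= 5 -> NONE
v8: WRITE e=23  (e history now [(8, 23)])
v9: WRITE d=26  (d history now [(2, 13), (5, 5), (9, 26)])
v10: WRITE d=9  (d history now [(2, 13), (5, 5), (9, 26), (10, 9)])
v11: WRITE e=35  (e history now [(8, 23), (11, 35)])
READ b @v7: history=[(1, 8), (4, 28)] -> pick v4 -> 28
READ a @v6: history=[(6, 40)] -> pick v6 -> 40
v12: WRITE c=56  (c history now [(7, 4), (12, 56)])
v13: WRITE f=32  (f history now [(3, 46), (13, 32)])
v14: WRITE b=20  (b history now [(1, 8), (4, 28), (14, 20)])
v15: WRITE e=2  (e history now [(8, 23), (11, 35), (15, 2)])
READ f @v5: history=[(3, 46), (13, 32)] -> pick v3 -> 46
READ c @v4: history=[(7, 4), (12, 56)] -> no version <= 4 -> NONE
v16: WRITE c=12  (c history now [(7, 4), (12, 56), (16, 12)])
v17: WRITE f=19  (f history now [(3, 46), (13, 32), (17, 19)])
v18: WRITE c=5  (c history now [(7, 4), (12, 56), (16, 12), (18, 5)])
v19: WRITE c=25  (c history now [(7, 4), (12, 56), (16, 12), (18, 5), (19, 25)])
READ d @v19: history=[(2, 13), (5, 5), (9, 26), (10, 9)] -> pick v10 -> 9
v20: WRITE a=23  (a history now [(6, 40), (20, 23)])
v21: WRITE b=10  (b history now [(1, 8), (4, 28), (14, 20), (21, 10)])
v22: WRITE f=6  (f history now [(3, 46), (13, 32), (17, 19), (22, 6)])
READ b @v11: history=[(1, 8), (4, 28), (14, 20), (21, 10)] -> pick v4 -> 28
v23: WRITE b=53  (b history now [(1, 8), (4, 28), (14, 20), (21, 10), (23, 53)])
v24: WRITE e=13  (e history now [(8, 23), (11, 35), (15, 2), (24, 13)])
v25: WRITE c=1  (c history now [(7, 4), (12, 56), (16, 12), (18, 5), (19, 25), (25, 1)])
v26: WRITE d=56  (d history now [(2, 13), (5, 5), (9, 26), (10, 9), (26, 56)])
READ b @v19: history=[(1, 8), (4, 28), (14, 20), (21, 10), (23, 53)] -> pick v14 -> 20
v27: WRITE c=0  (c history now [(7, 4), (12, 56), (16, 12), (18, 5), (19, 25), (25, 1), (27, 0)])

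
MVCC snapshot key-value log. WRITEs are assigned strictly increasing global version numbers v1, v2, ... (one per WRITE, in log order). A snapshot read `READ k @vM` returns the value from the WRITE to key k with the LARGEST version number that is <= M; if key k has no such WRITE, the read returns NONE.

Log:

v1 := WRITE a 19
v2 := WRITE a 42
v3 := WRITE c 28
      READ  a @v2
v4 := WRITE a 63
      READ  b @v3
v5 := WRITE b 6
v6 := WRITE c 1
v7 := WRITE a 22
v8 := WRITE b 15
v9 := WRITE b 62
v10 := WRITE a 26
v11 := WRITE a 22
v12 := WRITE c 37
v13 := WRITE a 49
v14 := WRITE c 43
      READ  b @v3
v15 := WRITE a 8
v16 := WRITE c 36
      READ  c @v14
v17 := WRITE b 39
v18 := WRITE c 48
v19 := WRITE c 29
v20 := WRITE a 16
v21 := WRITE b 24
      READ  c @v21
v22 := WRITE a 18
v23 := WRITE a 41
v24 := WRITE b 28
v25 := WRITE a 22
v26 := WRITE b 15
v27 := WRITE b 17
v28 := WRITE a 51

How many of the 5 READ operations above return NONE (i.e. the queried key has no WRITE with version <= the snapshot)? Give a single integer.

v1: WRITE a=19  (a history now [(1, 19)])
v2: WRITE a=42  (a history now [(1, 19), (2, 42)])
v3: WRITE c=28  (c history now [(3, 28)])
READ a @v2: history=[(1, 19), (2, 42)] -> pick v2 -> 42
v4: WRITE a=63  (a history now [(1, 19), (2, 42), (4, 63)])
READ b @v3: history=[] -> no version <= 3 -> NONE
v5: WRITE b=6  (b history now [(5, 6)])
v6: WRITE c=1  (c history now [(3, 28), (6, 1)])
v7: WRITE a=22  (a history now [(1, 19), (2, 42), (4, 63), (7, 22)])
v8: WRITE b=15  (b history now [(5, 6), (8, 15)])
v9: WRITE b=62  (b history now [(5, 6), (8, 15), (9, 62)])
v10: WRITE a=26  (a history now [(1, 19), (2, 42), (4, 63), (7, 22), (10, 26)])
v11: WRITE a=22  (a history now [(1, 19), (2, 42), (4, 63), (7, 22), (10, 26), (11, 22)])
v12: WRITE c=37  (c history now [(3, 28), (6, 1), (12, 37)])
v13: WRITE a=49  (a history now [(1, 19), (2, 42), (4, 63), (7, 22), (10, 26), (11, 22), (13, 49)])
v14: WRITE c=43  (c history now [(3, 28), (6, 1), (12, 37), (14, 43)])
READ b @v3: history=[(5, 6), (8, 15), (9, 62)] -> no version <= 3 -> NONE
v15: WRITE a=8  (a history now [(1, 19), (2, 42), (4, 63), (7, 22), (10, 26), (11, 22), (13, 49), (15, 8)])
v16: WRITE c=36  (c history now [(3, 28), (6, 1), (12, 37), (14, 43), (16, 36)])
READ c @v14: history=[(3, 28), (6, 1), (12, 37), (14, 43), (16, 36)] -> pick v14 -> 43
v17: WRITE b=39  (b history now [(5, 6), (8, 15), (9, 62), (17, 39)])
v18: WRITE c=48  (c history now [(3, 28), (6, 1), (12, 37), (14, 43), (16, 36), (18, 48)])
v19: WRITE c=29  (c history now [(3, 28), (6, 1), (12, 37), (14, 43), (16, 36), (18, 48), (19, 29)])
v20: WRITE a=16  (a history now [(1, 19), (2, 42), (4, 63), (7, 22), (10, 26), (11, 22), (13, 49), (15, 8), (20, 16)])
v21: WRITE b=24  (b history now [(5, 6), (8, 15), (9, 62), (17, 39), (21, 24)])
READ c @v21: history=[(3, 28), (6, 1), (12, 37), (14, 43), (16, 36), (18, 48), (19, 29)] -> pick v19 -> 29
v22: WRITE a=18  (a history now [(1, 19), (2, 42), (4, 63), (7, 22), (10, 26), (11, 22), (13, 49), (15, 8), (20, 16), (22, 18)])
v23: WRITE a=41  (a history now [(1, 19), (2, 42), (4, 63), (7, 22), (10, 26), (11, 22), (13, 49), (15, 8), (20, 16), (22, 18), (23, 41)])
v24: WRITE b=28  (b history now [(5, 6), (8, 15), (9, 62), (17, 39), (21, 24), (24, 28)])
v25: WRITE a=22  (a history now [(1, 19), (2, 42), (4, 63), (7, 22), (10, 26), (11, 22), (13, 49), (15, 8), (20, 16), (22, 18), (23, 41), (25, 22)])
v26: WRITE b=15  (b history now [(5, 6), (8, 15), (9, 62), (17, 39), (21, 24), (24, 28), (26, 15)])
v27: WRITE b=17  (b history now [(5, 6), (8, 15), (9, 62), (17, 39), (21, 24), (24, 28), (26, 15), (27, 17)])
v28: WRITE a=51  (a history now [(1, 19), (2, 42), (4, 63), (7, 22), (10, 26), (11, 22), (13, 49), (15, 8), (20, 16), (22, 18), (23, 41), (25, 22), (28, 51)])
Read results in order: ['42', 'NONE', 'NONE', '43', '29']
NONE count = 2

Answer: 2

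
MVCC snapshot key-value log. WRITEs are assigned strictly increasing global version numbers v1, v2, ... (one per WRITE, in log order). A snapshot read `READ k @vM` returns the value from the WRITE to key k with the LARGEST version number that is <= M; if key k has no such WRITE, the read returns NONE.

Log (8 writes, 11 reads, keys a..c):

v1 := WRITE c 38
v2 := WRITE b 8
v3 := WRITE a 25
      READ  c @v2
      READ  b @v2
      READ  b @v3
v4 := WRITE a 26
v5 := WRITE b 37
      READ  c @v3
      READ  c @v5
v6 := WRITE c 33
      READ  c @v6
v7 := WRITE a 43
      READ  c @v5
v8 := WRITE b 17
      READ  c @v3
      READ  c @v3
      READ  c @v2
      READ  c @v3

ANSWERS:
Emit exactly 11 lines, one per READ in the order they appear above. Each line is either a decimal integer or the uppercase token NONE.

Answer: 38
8
8
38
38
33
38
38
38
38
38

Derivation:
v1: WRITE c=38  (c history now [(1, 38)])
v2: WRITE b=8  (b history now [(2, 8)])
v3: WRITE a=25  (a history now [(3, 25)])
READ c @v2: history=[(1, 38)] -> pick v1 -> 38
READ b @v2: history=[(2, 8)] -> pick v2 -> 8
READ b @v3: history=[(2, 8)] -> pick v2 -> 8
v4: WRITE a=26  (a history now [(3, 25), (4, 26)])
v5: WRITE b=37  (b history now [(2, 8), (5, 37)])
READ c @v3: history=[(1, 38)] -> pick v1 -> 38
READ c @v5: history=[(1, 38)] -> pick v1 -> 38
v6: WRITE c=33  (c history now [(1, 38), (6, 33)])
READ c @v6: history=[(1, 38), (6, 33)] -> pick v6 -> 33
v7: WRITE a=43  (a history now [(3, 25), (4, 26), (7, 43)])
READ c @v5: history=[(1, 38), (6, 33)] -> pick v1 -> 38
v8: WRITE b=17  (b history now [(2, 8), (5, 37), (8, 17)])
READ c @v3: history=[(1, 38), (6, 33)] -> pick v1 -> 38
READ c @v3: history=[(1, 38), (6, 33)] -> pick v1 -> 38
READ c @v2: history=[(1, 38), (6, 33)] -> pick v1 -> 38
READ c @v3: history=[(1, 38), (6, 33)] -> pick v1 -> 38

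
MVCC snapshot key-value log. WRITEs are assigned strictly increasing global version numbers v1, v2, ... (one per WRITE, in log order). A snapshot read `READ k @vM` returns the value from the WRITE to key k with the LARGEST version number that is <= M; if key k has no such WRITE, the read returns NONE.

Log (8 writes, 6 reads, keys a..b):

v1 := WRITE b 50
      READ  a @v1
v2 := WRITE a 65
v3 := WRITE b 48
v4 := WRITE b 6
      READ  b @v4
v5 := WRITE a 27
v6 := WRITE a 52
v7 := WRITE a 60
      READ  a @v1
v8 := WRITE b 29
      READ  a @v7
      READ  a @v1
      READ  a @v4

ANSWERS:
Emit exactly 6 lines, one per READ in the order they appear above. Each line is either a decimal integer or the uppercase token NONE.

v1: WRITE b=50  (b history now [(1, 50)])
READ a @v1: history=[] -> no version <= 1 -> NONE
v2: WRITE a=65  (a history now [(2, 65)])
v3: WRITE b=48  (b history now [(1, 50), (3, 48)])
v4: WRITE b=6  (b history now [(1, 50), (3, 48), (4, 6)])
READ b @v4: history=[(1, 50), (3, 48), (4, 6)] -> pick v4 -> 6
v5: WRITE a=27  (a history now [(2, 65), (5, 27)])
v6: WRITE a=52  (a history now [(2, 65), (5, 27), (6, 52)])
v7: WRITE a=60  (a history now [(2, 65), (5, 27), (6, 52), (7, 60)])
READ a @v1: history=[(2, 65), (5, 27), (6, 52), (7, 60)] -> no version <= 1 -> NONE
v8: WRITE b=29  (b history now [(1, 50), (3, 48), (4, 6), (8, 29)])
READ a @v7: history=[(2, 65), (5, 27), (6, 52), (7, 60)] -> pick v7 -> 60
READ a @v1: history=[(2, 65), (5, 27), (6, 52), (7, 60)] -> no version <= 1 -> NONE
READ a @v4: history=[(2, 65), (5, 27), (6, 52), (7, 60)] -> pick v2 -> 65

Answer: NONE
6
NONE
60
NONE
65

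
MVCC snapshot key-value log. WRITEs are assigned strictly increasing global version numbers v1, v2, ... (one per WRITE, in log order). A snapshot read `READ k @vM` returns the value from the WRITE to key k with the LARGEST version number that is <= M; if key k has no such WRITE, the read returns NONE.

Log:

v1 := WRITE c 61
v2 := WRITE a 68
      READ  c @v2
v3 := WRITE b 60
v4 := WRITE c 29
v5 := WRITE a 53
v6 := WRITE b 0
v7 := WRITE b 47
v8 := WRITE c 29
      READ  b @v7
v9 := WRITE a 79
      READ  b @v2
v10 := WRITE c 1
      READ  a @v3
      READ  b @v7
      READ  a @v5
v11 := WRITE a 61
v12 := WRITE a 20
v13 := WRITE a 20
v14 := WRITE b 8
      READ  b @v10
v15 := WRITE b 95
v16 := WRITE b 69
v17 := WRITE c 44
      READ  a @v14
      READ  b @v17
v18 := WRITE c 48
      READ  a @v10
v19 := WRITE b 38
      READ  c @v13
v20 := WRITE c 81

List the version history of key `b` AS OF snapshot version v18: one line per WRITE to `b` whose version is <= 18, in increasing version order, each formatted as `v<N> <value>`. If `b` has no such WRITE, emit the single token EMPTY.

Scan writes for key=b with version <= 18:
  v1 WRITE c 61 -> skip
  v2 WRITE a 68 -> skip
  v3 WRITE b 60 -> keep
  v4 WRITE c 29 -> skip
  v5 WRITE a 53 -> skip
  v6 WRITE b 0 -> keep
  v7 WRITE b 47 -> keep
  v8 WRITE c 29 -> skip
  v9 WRITE a 79 -> skip
  v10 WRITE c 1 -> skip
  v11 WRITE a 61 -> skip
  v12 WRITE a 20 -> skip
  v13 WRITE a 20 -> skip
  v14 WRITE b 8 -> keep
  v15 WRITE b 95 -> keep
  v16 WRITE b 69 -> keep
  v17 WRITE c 44 -> skip
  v18 WRITE c 48 -> skip
  v19 WRITE b 38 -> drop (> snap)
  v20 WRITE c 81 -> skip
Collected: [(3, 60), (6, 0), (7, 47), (14, 8), (15, 95), (16, 69)]

Answer: v3 60
v6 0
v7 47
v14 8
v15 95
v16 69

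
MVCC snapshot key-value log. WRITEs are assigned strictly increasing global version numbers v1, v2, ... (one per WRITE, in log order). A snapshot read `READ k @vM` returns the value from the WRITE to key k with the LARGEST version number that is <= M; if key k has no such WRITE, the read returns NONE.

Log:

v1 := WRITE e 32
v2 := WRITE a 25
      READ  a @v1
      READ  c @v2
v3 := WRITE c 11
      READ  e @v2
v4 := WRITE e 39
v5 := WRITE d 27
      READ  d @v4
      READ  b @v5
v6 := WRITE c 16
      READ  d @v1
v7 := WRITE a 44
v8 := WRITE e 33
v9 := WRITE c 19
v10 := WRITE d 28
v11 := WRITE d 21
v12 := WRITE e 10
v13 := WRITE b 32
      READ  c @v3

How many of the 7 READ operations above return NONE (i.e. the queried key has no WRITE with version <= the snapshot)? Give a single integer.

v1: WRITE e=32  (e history now [(1, 32)])
v2: WRITE a=25  (a history now [(2, 25)])
READ a @v1: history=[(2, 25)] -> no version <= 1 -> NONE
READ c @v2: history=[] -> no version <= 2 -> NONE
v3: WRITE c=11  (c history now [(3, 11)])
READ e @v2: history=[(1, 32)] -> pick v1 -> 32
v4: WRITE e=39  (e history now [(1, 32), (4, 39)])
v5: WRITE d=27  (d history now [(5, 27)])
READ d @v4: history=[(5, 27)] -> no version <= 4 -> NONE
READ b @v5: history=[] -> no version <= 5 -> NONE
v6: WRITE c=16  (c history now [(3, 11), (6, 16)])
READ d @v1: history=[(5, 27)] -> no version <= 1 -> NONE
v7: WRITE a=44  (a history now [(2, 25), (7, 44)])
v8: WRITE e=33  (e history now [(1, 32), (4, 39), (8, 33)])
v9: WRITE c=19  (c history now [(3, 11), (6, 16), (9, 19)])
v10: WRITE d=28  (d history now [(5, 27), (10, 28)])
v11: WRITE d=21  (d history now [(5, 27), (10, 28), (11, 21)])
v12: WRITE e=10  (e history now [(1, 32), (4, 39), (8, 33), (12, 10)])
v13: WRITE b=32  (b history now [(13, 32)])
READ c @v3: history=[(3, 11), (6, 16), (9, 19)] -> pick v3 -> 11
Read results in order: ['NONE', 'NONE', '32', 'NONE', 'NONE', 'NONE', '11']
NONE count = 5

Answer: 5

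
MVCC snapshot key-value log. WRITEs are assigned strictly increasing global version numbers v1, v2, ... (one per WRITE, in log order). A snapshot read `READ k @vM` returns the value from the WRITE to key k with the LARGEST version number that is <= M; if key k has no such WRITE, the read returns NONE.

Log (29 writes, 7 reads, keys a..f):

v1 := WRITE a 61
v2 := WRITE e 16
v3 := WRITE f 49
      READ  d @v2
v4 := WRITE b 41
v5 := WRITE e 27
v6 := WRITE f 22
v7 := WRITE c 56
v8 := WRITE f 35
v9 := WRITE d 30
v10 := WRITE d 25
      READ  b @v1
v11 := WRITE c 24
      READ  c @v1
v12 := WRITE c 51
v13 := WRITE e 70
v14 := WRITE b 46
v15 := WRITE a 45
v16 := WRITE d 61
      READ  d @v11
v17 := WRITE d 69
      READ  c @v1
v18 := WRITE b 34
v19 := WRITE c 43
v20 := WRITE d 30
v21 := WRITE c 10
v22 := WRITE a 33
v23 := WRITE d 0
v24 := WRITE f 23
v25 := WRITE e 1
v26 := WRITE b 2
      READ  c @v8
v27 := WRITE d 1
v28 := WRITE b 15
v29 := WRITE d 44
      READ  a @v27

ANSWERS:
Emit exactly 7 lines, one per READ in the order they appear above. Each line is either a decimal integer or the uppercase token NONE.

v1: WRITE a=61  (a history now [(1, 61)])
v2: WRITE e=16  (e history now [(2, 16)])
v3: WRITE f=49  (f history now [(3, 49)])
READ d @v2: history=[] -> no version <= 2 -> NONE
v4: WRITE b=41  (b history now [(4, 41)])
v5: WRITE e=27  (e history now [(2, 16), (5, 27)])
v6: WRITE f=22  (f history now [(3, 49), (6, 22)])
v7: WRITE c=56  (c history now [(7, 56)])
v8: WRITE f=35  (f history now [(3, 49), (6, 22), (8, 35)])
v9: WRITE d=30  (d history now [(9, 30)])
v10: WRITE d=25  (d history now [(9, 30), (10, 25)])
READ b @v1: history=[(4, 41)] -> no version <= 1 -> NONE
v11: WRITE c=24  (c history now [(7, 56), (11, 24)])
READ c @v1: history=[(7, 56), (11, 24)] -> no version <= 1 -> NONE
v12: WRITE c=51  (c history now [(7, 56), (11, 24), (12, 51)])
v13: WRITE e=70  (e history now [(2, 16), (5, 27), (13, 70)])
v14: WRITE b=46  (b history now [(4, 41), (14, 46)])
v15: WRITE a=45  (a history now [(1, 61), (15, 45)])
v16: WRITE d=61  (d history now [(9, 30), (10, 25), (16, 61)])
READ d @v11: history=[(9, 30), (10, 25), (16, 61)] -> pick v10 -> 25
v17: WRITE d=69  (d history now [(9, 30), (10, 25), (16, 61), (17, 69)])
READ c @v1: history=[(7, 56), (11, 24), (12, 51)] -> no version <= 1 -> NONE
v18: WRITE b=34  (b history now [(4, 41), (14, 46), (18, 34)])
v19: WRITE c=43  (c history now [(7, 56), (11, 24), (12, 51), (19, 43)])
v20: WRITE d=30  (d history now [(9, 30), (10, 25), (16, 61), (17, 69), (20, 30)])
v21: WRITE c=10  (c history now [(7, 56), (11, 24), (12, 51), (19, 43), (21, 10)])
v22: WRITE a=33  (a history now [(1, 61), (15, 45), (22, 33)])
v23: WRITE d=0  (d history now [(9, 30), (10, 25), (16, 61), (17, 69), (20, 30), (23, 0)])
v24: WRITE f=23  (f history now [(3, 49), (6, 22), (8, 35), (24, 23)])
v25: WRITE e=1  (e history now [(2, 16), (5, 27), (13, 70), (25, 1)])
v26: WRITE b=2  (b history now [(4, 41), (14, 46), (18, 34), (26, 2)])
READ c @v8: history=[(7, 56), (11, 24), (12, 51), (19, 43), (21, 10)] -> pick v7 -> 56
v27: WRITE d=1  (d history now [(9, 30), (10, 25), (16, 61), (17, 69), (20, 30), (23, 0), (27, 1)])
v28: WRITE b=15  (b history now [(4, 41), (14, 46), (18, 34), (26, 2), (28, 15)])
v29: WRITE d=44  (d history now [(9, 30), (10, 25), (16, 61), (17, 69), (20, 30), (23, 0), (27, 1), (29, 44)])
READ a @v27: history=[(1, 61), (15, 45), (22, 33)] -> pick v22 -> 33

Answer: NONE
NONE
NONE
25
NONE
56
33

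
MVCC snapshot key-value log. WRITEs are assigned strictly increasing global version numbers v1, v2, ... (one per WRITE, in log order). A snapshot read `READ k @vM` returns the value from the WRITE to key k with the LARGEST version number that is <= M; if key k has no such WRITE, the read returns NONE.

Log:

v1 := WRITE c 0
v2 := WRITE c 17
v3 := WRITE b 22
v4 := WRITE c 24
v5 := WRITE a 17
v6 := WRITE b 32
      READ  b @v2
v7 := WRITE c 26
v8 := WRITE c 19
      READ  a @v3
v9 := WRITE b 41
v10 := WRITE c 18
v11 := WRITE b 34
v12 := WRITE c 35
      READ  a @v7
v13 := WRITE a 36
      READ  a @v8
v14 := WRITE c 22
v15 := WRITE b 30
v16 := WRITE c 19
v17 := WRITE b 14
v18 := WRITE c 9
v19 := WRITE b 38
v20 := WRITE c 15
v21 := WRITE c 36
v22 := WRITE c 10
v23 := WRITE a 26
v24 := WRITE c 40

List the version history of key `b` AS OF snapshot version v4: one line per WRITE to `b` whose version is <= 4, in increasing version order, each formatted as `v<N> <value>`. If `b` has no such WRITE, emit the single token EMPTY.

Answer: v3 22

Derivation:
Scan writes for key=b with version <= 4:
  v1 WRITE c 0 -> skip
  v2 WRITE c 17 -> skip
  v3 WRITE b 22 -> keep
  v4 WRITE c 24 -> skip
  v5 WRITE a 17 -> skip
  v6 WRITE b 32 -> drop (> snap)
  v7 WRITE c 26 -> skip
  v8 WRITE c 19 -> skip
  v9 WRITE b 41 -> drop (> snap)
  v10 WRITE c 18 -> skip
  v11 WRITE b 34 -> drop (> snap)
  v12 WRITE c 35 -> skip
  v13 WRITE a 36 -> skip
  v14 WRITE c 22 -> skip
  v15 WRITE b 30 -> drop (> snap)
  v16 WRITE c 19 -> skip
  v17 WRITE b 14 -> drop (> snap)
  v18 WRITE c 9 -> skip
  v19 WRITE b 38 -> drop (> snap)
  v20 WRITE c 15 -> skip
  v21 WRITE c 36 -> skip
  v22 WRITE c 10 -> skip
  v23 WRITE a 26 -> skip
  v24 WRITE c 40 -> skip
Collected: [(3, 22)]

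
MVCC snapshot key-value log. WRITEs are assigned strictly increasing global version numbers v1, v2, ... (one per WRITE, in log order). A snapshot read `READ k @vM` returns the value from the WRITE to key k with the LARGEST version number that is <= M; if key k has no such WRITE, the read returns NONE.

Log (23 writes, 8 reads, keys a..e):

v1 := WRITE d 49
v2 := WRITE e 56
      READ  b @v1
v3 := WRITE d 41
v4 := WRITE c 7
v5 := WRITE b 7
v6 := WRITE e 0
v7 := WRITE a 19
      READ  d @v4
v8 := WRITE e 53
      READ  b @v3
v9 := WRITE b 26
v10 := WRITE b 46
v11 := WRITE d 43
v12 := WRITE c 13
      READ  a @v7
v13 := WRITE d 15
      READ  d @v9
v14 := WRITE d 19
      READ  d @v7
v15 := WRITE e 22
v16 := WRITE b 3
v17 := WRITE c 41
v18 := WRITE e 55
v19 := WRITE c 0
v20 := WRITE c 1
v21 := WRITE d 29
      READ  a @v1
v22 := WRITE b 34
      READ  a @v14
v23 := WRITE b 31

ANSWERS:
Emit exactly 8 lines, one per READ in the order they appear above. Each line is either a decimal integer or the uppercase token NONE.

v1: WRITE d=49  (d history now [(1, 49)])
v2: WRITE e=56  (e history now [(2, 56)])
READ b @v1: history=[] -> no version <= 1 -> NONE
v3: WRITE d=41  (d history now [(1, 49), (3, 41)])
v4: WRITE c=7  (c history now [(4, 7)])
v5: WRITE b=7  (b history now [(5, 7)])
v6: WRITE e=0  (e history now [(2, 56), (6, 0)])
v7: WRITE a=19  (a history now [(7, 19)])
READ d @v4: history=[(1, 49), (3, 41)] -> pick v3 -> 41
v8: WRITE e=53  (e history now [(2, 56), (6, 0), (8, 53)])
READ b @v3: history=[(5, 7)] -> no version <= 3 -> NONE
v9: WRITE b=26  (b history now [(5, 7), (9, 26)])
v10: WRITE b=46  (b history now [(5, 7), (9, 26), (10, 46)])
v11: WRITE d=43  (d history now [(1, 49), (3, 41), (11, 43)])
v12: WRITE c=13  (c history now [(4, 7), (12, 13)])
READ a @v7: history=[(7, 19)] -> pick v7 -> 19
v13: WRITE d=15  (d history now [(1, 49), (3, 41), (11, 43), (13, 15)])
READ d @v9: history=[(1, 49), (3, 41), (11, 43), (13, 15)] -> pick v3 -> 41
v14: WRITE d=19  (d history now [(1, 49), (3, 41), (11, 43), (13, 15), (14, 19)])
READ d @v7: history=[(1, 49), (3, 41), (11, 43), (13, 15), (14, 19)] -> pick v3 -> 41
v15: WRITE e=22  (e history now [(2, 56), (6, 0), (8, 53), (15, 22)])
v16: WRITE b=3  (b history now [(5, 7), (9, 26), (10, 46), (16, 3)])
v17: WRITE c=41  (c history now [(4, 7), (12, 13), (17, 41)])
v18: WRITE e=55  (e history now [(2, 56), (6, 0), (8, 53), (15, 22), (18, 55)])
v19: WRITE c=0  (c history now [(4, 7), (12, 13), (17, 41), (19, 0)])
v20: WRITE c=1  (c history now [(4, 7), (12, 13), (17, 41), (19, 0), (20, 1)])
v21: WRITE d=29  (d history now [(1, 49), (3, 41), (11, 43), (13, 15), (14, 19), (21, 29)])
READ a @v1: history=[(7, 19)] -> no version <= 1 -> NONE
v22: WRITE b=34  (b history now [(5, 7), (9, 26), (10, 46), (16, 3), (22, 34)])
READ a @v14: history=[(7, 19)] -> pick v7 -> 19
v23: WRITE b=31  (b history now [(5, 7), (9, 26), (10, 46), (16, 3), (22, 34), (23, 31)])

Answer: NONE
41
NONE
19
41
41
NONE
19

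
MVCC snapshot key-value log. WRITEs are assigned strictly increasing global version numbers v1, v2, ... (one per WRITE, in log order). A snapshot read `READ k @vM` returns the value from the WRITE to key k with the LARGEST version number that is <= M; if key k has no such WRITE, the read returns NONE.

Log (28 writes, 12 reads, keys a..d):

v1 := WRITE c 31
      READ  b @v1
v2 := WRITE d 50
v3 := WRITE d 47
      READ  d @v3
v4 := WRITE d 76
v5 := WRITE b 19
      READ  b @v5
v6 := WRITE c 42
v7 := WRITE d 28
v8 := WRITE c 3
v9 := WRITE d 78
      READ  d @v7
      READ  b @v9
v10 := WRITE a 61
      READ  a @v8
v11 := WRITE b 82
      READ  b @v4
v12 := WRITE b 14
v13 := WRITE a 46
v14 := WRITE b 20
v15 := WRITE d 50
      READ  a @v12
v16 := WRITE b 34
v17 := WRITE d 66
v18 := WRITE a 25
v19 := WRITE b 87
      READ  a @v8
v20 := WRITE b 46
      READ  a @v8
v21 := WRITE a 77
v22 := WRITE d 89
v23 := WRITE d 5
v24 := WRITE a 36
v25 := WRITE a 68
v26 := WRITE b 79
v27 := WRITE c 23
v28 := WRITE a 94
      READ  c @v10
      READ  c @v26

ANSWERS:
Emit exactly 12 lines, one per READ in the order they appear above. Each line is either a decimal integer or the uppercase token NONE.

Answer: NONE
47
19
28
19
NONE
NONE
61
NONE
NONE
3
3

Derivation:
v1: WRITE c=31  (c history now [(1, 31)])
READ b @v1: history=[] -> no version <= 1 -> NONE
v2: WRITE d=50  (d history now [(2, 50)])
v3: WRITE d=47  (d history now [(2, 50), (3, 47)])
READ d @v3: history=[(2, 50), (3, 47)] -> pick v3 -> 47
v4: WRITE d=76  (d history now [(2, 50), (3, 47), (4, 76)])
v5: WRITE b=19  (b history now [(5, 19)])
READ b @v5: history=[(5, 19)] -> pick v5 -> 19
v6: WRITE c=42  (c history now [(1, 31), (6, 42)])
v7: WRITE d=28  (d history now [(2, 50), (3, 47), (4, 76), (7, 28)])
v8: WRITE c=3  (c history now [(1, 31), (6, 42), (8, 3)])
v9: WRITE d=78  (d history now [(2, 50), (3, 47), (4, 76), (7, 28), (9, 78)])
READ d @v7: history=[(2, 50), (3, 47), (4, 76), (7, 28), (9, 78)] -> pick v7 -> 28
READ b @v9: history=[(5, 19)] -> pick v5 -> 19
v10: WRITE a=61  (a history now [(10, 61)])
READ a @v8: history=[(10, 61)] -> no version <= 8 -> NONE
v11: WRITE b=82  (b history now [(5, 19), (11, 82)])
READ b @v4: history=[(5, 19), (11, 82)] -> no version <= 4 -> NONE
v12: WRITE b=14  (b history now [(5, 19), (11, 82), (12, 14)])
v13: WRITE a=46  (a history now [(10, 61), (13, 46)])
v14: WRITE b=20  (b history now [(5, 19), (11, 82), (12, 14), (14, 20)])
v15: WRITE d=50  (d history now [(2, 50), (3, 47), (4, 76), (7, 28), (9, 78), (15, 50)])
READ a @v12: history=[(10, 61), (13, 46)] -> pick v10 -> 61
v16: WRITE b=34  (b history now [(5, 19), (11, 82), (12, 14), (14, 20), (16, 34)])
v17: WRITE d=66  (d history now [(2, 50), (3, 47), (4, 76), (7, 28), (9, 78), (15, 50), (17, 66)])
v18: WRITE a=25  (a history now [(10, 61), (13, 46), (18, 25)])
v19: WRITE b=87  (b history now [(5, 19), (11, 82), (12, 14), (14, 20), (16, 34), (19, 87)])
READ a @v8: history=[(10, 61), (13, 46), (18, 25)] -> no version <= 8 -> NONE
v20: WRITE b=46  (b history now [(5, 19), (11, 82), (12, 14), (14, 20), (16, 34), (19, 87), (20, 46)])
READ a @v8: history=[(10, 61), (13, 46), (18, 25)] -> no version <= 8 -> NONE
v21: WRITE a=77  (a history now [(10, 61), (13, 46), (18, 25), (21, 77)])
v22: WRITE d=89  (d history now [(2, 50), (3, 47), (4, 76), (7, 28), (9, 78), (15, 50), (17, 66), (22, 89)])
v23: WRITE d=5  (d history now [(2, 50), (3, 47), (4, 76), (7, 28), (9, 78), (15, 50), (17, 66), (22, 89), (23, 5)])
v24: WRITE a=36  (a history now [(10, 61), (13, 46), (18, 25), (21, 77), (24, 36)])
v25: WRITE a=68  (a history now [(10, 61), (13, 46), (18, 25), (21, 77), (24, 36), (25, 68)])
v26: WRITE b=79  (b history now [(5, 19), (11, 82), (12, 14), (14, 20), (16, 34), (19, 87), (20, 46), (26, 79)])
v27: WRITE c=23  (c history now [(1, 31), (6, 42), (8, 3), (27, 23)])
v28: WRITE a=94  (a history now [(10, 61), (13, 46), (18, 25), (21, 77), (24, 36), (25, 68), (28, 94)])
READ c @v10: history=[(1, 31), (6, 42), (8, 3), (27, 23)] -> pick v8 -> 3
READ c @v26: history=[(1, 31), (6, 42), (8, 3), (27, 23)] -> pick v8 -> 3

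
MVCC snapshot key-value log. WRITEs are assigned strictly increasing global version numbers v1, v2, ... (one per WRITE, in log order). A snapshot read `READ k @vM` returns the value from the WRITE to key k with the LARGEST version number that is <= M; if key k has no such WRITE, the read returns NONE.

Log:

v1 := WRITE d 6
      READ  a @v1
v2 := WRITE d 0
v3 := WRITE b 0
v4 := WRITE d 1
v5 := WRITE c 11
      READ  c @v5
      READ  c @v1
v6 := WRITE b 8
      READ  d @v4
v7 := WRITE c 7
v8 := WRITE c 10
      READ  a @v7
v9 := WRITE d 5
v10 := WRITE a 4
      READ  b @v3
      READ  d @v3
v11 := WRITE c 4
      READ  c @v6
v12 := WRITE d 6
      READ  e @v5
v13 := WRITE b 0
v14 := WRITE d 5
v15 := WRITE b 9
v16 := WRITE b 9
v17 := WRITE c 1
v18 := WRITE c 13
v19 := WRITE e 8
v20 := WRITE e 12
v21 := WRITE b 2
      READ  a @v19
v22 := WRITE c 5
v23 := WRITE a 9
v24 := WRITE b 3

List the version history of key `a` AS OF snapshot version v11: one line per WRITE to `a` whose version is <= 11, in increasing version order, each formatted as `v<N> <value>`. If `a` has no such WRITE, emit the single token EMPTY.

Scan writes for key=a with version <= 11:
  v1 WRITE d 6 -> skip
  v2 WRITE d 0 -> skip
  v3 WRITE b 0 -> skip
  v4 WRITE d 1 -> skip
  v5 WRITE c 11 -> skip
  v6 WRITE b 8 -> skip
  v7 WRITE c 7 -> skip
  v8 WRITE c 10 -> skip
  v9 WRITE d 5 -> skip
  v10 WRITE a 4 -> keep
  v11 WRITE c 4 -> skip
  v12 WRITE d 6 -> skip
  v13 WRITE b 0 -> skip
  v14 WRITE d 5 -> skip
  v15 WRITE b 9 -> skip
  v16 WRITE b 9 -> skip
  v17 WRITE c 1 -> skip
  v18 WRITE c 13 -> skip
  v19 WRITE e 8 -> skip
  v20 WRITE e 12 -> skip
  v21 WRITE b 2 -> skip
  v22 WRITE c 5 -> skip
  v23 WRITE a 9 -> drop (> snap)
  v24 WRITE b 3 -> skip
Collected: [(10, 4)]

Answer: v10 4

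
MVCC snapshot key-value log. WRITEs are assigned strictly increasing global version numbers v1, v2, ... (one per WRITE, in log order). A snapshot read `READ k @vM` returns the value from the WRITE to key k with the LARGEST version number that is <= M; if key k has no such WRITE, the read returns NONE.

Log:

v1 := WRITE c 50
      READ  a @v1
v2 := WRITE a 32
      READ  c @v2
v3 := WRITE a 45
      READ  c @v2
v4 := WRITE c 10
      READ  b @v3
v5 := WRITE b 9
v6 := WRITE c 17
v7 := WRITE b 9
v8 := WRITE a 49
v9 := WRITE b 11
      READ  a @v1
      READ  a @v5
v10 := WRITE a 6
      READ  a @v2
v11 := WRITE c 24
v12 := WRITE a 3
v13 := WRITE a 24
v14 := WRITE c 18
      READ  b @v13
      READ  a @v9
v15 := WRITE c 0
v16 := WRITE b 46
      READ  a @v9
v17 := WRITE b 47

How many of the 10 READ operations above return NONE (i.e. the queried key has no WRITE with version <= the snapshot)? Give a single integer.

v1: WRITE c=50  (c history now [(1, 50)])
READ a @v1: history=[] -> no version <= 1 -> NONE
v2: WRITE a=32  (a history now [(2, 32)])
READ c @v2: history=[(1, 50)] -> pick v1 -> 50
v3: WRITE a=45  (a history now [(2, 32), (3, 45)])
READ c @v2: history=[(1, 50)] -> pick v1 -> 50
v4: WRITE c=10  (c history now [(1, 50), (4, 10)])
READ b @v3: history=[] -> no version <= 3 -> NONE
v5: WRITE b=9  (b history now [(5, 9)])
v6: WRITE c=17  (c history now [(1, 50), (4, 10), (6, 17)])
v7: WRITE b=9  (b history now [(5, 9), (7, 9)])
v8: WRITE a=49  (a history now [(2, 32), (3, 45), (8, 49)])
v9: WRITE b=11  (b history now [(5, 9), (7, 9), (9, 11)])
READ a @v1: history=[(2, 32), (3, 45), (8, 49)] -> no version <= 1 -> NONE
READ a @v5: history=[(2, 32), (3, 45), (8, 49)] -> pick v3 -> 45
v10: WRITE a=6  (a history now [(2, 32), (3, 45), (8, 49), (10, 6)])
READ a @v2: history=[(2, 32), (3, 45), (8, 49), (10, 6)] -> pick v2 -> 32
v11: WRITE c=24  (c history now [(1, 50), (4, 10), (6, 17), (11, 24)])
v12: WRITE a=3  (a history now [(2, 32), (3, 45), (8, 49), (10, 6), (12, 3)])
v13: WRITE a=24  (a history now [(2, 32), (3, 45), (8, 49), (10, 6), (12, 3), (13, 24)])
v14: WRITE c=18  (c history now [(1, 50), (4, 10), (6, 17), (11, 24), (14, 18)])
READ b @v13: history=[(5, 9), (7, 9), (9, 11)] -> pick v9 -> 11
READ a @v9: history=[(2, 32), (3, 45), (8, 49), (10, 6), (12, 3), (13, 24)] -> pick v8 -> 49
v15: WRITE c=0  (c history now [(1, 50), (4, 10), (6, 17), (11, 24), (14, 18), (15, 0)])
v16: WRITE b=46  (b history now [(5, 9), (7, 9), (9, 11), (16, 46)])
READ a @v9: history=[(2, 32), (3, 45), (8, 49), (10, 6), (12, 3), (13, 24)] -> pick v8 -> 49
v17: WRITE b=47  (b history now [(5, 9), (7, 9), (9, 11), (16, 46), (17, 47)])
Read results in order: ['NONE', '50', '50', 'NONE', 'NONE', '45', '32', '11', '49', '49']
NONE count = 3

Answer: 3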